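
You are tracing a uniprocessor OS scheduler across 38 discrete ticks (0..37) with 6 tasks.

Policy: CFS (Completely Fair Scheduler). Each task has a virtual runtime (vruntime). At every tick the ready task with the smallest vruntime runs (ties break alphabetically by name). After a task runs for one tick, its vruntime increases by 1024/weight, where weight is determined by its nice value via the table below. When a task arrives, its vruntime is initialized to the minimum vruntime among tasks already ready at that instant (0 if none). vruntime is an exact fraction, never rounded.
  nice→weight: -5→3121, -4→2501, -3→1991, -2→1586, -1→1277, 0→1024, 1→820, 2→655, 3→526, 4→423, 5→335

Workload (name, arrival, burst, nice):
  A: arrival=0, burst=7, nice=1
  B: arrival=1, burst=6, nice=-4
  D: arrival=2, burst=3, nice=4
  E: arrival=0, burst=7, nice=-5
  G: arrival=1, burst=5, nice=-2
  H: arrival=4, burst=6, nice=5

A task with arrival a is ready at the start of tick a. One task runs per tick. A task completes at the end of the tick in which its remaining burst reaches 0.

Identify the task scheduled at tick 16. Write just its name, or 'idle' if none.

running at tick 16 = B

t=0: vr[A=0 E=0] → run A
t=1: vr[A=256/205 B=0 E=0 G=0] → run B
t=2: vr[A=256/205 B=1024/2501 D=0 E=0 G=0] → run D
t=3: vr[A=256/205 B=1024/2501 D=1024/423 E=0 G=0] → run E
t=4: vr[A=256/205 B=1024/2501 D=1024/423 E=1024/3121 G=0 H=0] → run G
t=5: vr[A=256/205 B=1024/2501 D=1024/423 E=1024/3121 G=512/793 H=0] → run H
t=6: vr[A=256/205 B=1024/2501 D=1024/423 E=1024/3121 G=512/793 H=1024/335] → run E
t=7: vr[A=256/205 B=1024/2501 D=1024/423 E=2048/3121 G=512/793 H=1024/335] → run B
t=8: vr[A=256/205 B=2048/2501 D=1024/423 E=2048/3121 G=512/793 H=1024/335] → run G
t=9: vr[A=256/205 B=2048/2501 D=1024/423 E=2048/3121 G=1024/793 H=1024/335] → run E
t=10: vr[A=256/205 B=2048/2501 D=1024/423 E=3072/3121 G=1024/793 H=1024/335] → run B
t=11: vr[A=256/205 B=3072/2501 D=1024/423 E=3072/3121 G=1024/793 H=1024/335] → run E
t=12: vr[A=256/205 B=3072/2501 D=1024/423 E=4096/3121 G=1024/793 H=1024/335] → run B
t=13: vr[A=256/205 B=4096/2501 D=1024/423 E=4096/3121 G=1024/793 H=1024/335] → run A
t=14: vr[A=512/205 B=4096/2501 D=1024/423 E=4096/3121 G=1024/793 H=1024/335] → run G
t=15: vr[A=512/205 B=4096/2501 D=1024/423 E=4096/3121 G=1536/793 H=1024/335] → run E
t=16: vr[A=512/205 B=4096/2501 D=1024/423 E=5120/3121 G=1536/793 H=1024/335] → run B
t=17: vr[A=512/205 B=5120/2501 D=1024/423 E=5120/3121 G=1536/793 H=1024/335] → run E
t=18: vr[A=512/205 B=5120/2501 D=1024/423 E=6144/3121 G=1536/793 H=1024/335] → run G
t=19: vr[A=512/205 B=5120/2501 D=1024/423 E=6144/3121 G=2048/793 H=1024/335] → run E
t=20: vr[A=512/205 B=5120/2501 D=1024/423 G=2048/793 H=1024/335] → run B
t=21: vr[A=512/205 D=1024/423 G=2048/793 H=1024/335] → run D
t=22: vr[A=512/205 D=2048/423 G=2048/793 H=1024/335] → run A
t=23: vr[A=768/205 D=2048/423 G=2048/793 H=1024/335] → run G
t=24: vr[A=768/205 D=2048/423 H=1024/335] → run H
t=25: vr[A=768/205 D=2048/423 H=2048/335] → run A
t=26: vr[A=1024/205 D=2048/423 H=2048/335] → run D
t=27: vr[A=1024/205 H=2048/335] → run A
t=28: vr[A=256/41 H=2048/335] → run H
t=29: vr[A=256/41 H=3072/335] → run A
t=30: vr[A=1536/205 H=3072/335] → run A
t=31: vr[H=3072/335] → run H
t=32: vr[H=4096/335] → run H
t=33: vr[H=1024/67] → run H
t=34: (idle)
t=35: (idle)
t=36: (idle)
t=37: (idle)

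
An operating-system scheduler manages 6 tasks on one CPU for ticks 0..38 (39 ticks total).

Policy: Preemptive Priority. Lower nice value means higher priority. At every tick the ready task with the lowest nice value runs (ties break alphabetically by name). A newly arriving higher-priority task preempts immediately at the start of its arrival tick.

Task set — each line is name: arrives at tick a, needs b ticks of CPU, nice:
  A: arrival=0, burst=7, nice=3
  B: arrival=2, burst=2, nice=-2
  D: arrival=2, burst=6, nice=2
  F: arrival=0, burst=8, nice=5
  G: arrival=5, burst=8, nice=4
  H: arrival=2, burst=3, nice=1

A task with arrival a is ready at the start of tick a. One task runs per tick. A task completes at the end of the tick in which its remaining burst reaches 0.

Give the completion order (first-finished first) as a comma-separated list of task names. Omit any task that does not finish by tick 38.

completion order = B, H, D, A, G, F

t=0: ready={A,F} → run A
t=1: ready={A,F} → run A
t=2: ready={A,B,D,F,H} → run B
t=3: ready={A,B,D,F,H} → run B
t=4: ready={A,D,F,H} → run H
t=5: ready={A,D,F,G,H} → run H
t=6: ready={A,D,F,G,H} → run H
t=7: ready={A,D,F,G} → run D
t=8: ready={A,D,F,G} → run D
t=9: ready={A,D,F,G} → run D
t=10: ready={A,D,F,G} → run D
t=11: ready={A,D,F,G} → run D
t=12: ready={A,D,F,G} → run D
t=13: ready={A,F,G} → run A
t=14: ready={A,F,G} → run A
t=15: ready={A,F,G} → run A
t=16: ready={A,F,G} → run A
t=17: ready={A,F,G} → run A
t=18: ready={F,G} → run G
t=19: ready={F,G} → run G
t=20: ready={F,G} → run G
t=21: ready={F,G} → run G
t=22: ready={F,G} → run G
t=23: ready={F,G} → run G
t=24: ready={F,G} → run G
t=25: ready={F,G} → run G
t=26: ready={F} → run F
t=27: ready={F} → run F
t=28: ready={F} → run F
t=29: ready={F} → run F
t=30: ready={F} → run F
t=31: ready={F} → run F
t=32: ready={F} → run F
t=33: ready={F} → run F
t=34: (idle)
t=35: (idle)
t=36: (idle)
t=37: (idle)
t=38: (idle)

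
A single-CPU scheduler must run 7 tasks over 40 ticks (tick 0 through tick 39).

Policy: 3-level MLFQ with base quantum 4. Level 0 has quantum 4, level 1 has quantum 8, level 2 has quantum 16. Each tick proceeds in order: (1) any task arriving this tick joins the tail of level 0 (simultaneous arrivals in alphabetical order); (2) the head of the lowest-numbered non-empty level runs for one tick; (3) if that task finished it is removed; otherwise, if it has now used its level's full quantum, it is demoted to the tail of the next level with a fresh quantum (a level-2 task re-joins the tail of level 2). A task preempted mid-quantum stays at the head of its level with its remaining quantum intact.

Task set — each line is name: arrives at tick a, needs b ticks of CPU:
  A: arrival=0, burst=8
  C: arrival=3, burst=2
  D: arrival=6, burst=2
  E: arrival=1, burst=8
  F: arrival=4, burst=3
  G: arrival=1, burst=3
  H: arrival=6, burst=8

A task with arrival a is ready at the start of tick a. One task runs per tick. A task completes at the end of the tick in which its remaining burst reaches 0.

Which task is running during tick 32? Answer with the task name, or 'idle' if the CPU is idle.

running at tick 32 = H

t=0: L0/L1/L2 = A/-/- → run A
t=1: L0/L1/L2 = AEG/-/- → run A
t=2: L0/L1/L2 = AEG/-/- → run A
t=3: L0/L1/L2 = AEGC/-/- → run A
t=4: L0/L1/L2 = EGCF/A/- → run E
t=5: L0/L1/L2 = EGCF/A/- → run E
t=6: L0/L1/L2 = EGCFDH/A/- → run E
t=7: L0/L1/L2 = EGCFDH/A/- → run E
t=8: L0/L1/L2 = GCFDH/AE/- → run G
t=9: L0/L1/L2 = GCFDH/AE/- → run G
t=10: L0/L1/L2 = GCFDH/AE/- → run G
t=11: L0/L1/L2 = CFDH/AE/- → run C
t=12: L0/L1/L2 = CFDH/AE/- → run C
t=13: L0/L1/L2 = FDH/AE/- → run F
t=14: L0/L1/L2 = FDH/AE/- → run F
t=15: L0/L1/L2 = FDH/AE/- → run F
t=16: L0/L1/L2 = DH/AE/- → run D
t=17: L0/L1/L2 = DH/AE/- → run D
t=18: L0/L1/L2 = H/AE/- → run H
t=19: L0/L1/L2 = H/AE/- → run H
t=20: L0/L1/L2 = H/AE/- → run H
t=21: L0/L1/L2 = H/AE/- → run H
t=22: L0/L1/L2 = -/AEH/- → run A
t=23: L0/L1/L2 = -/AEH/- → run A
t=24: L0/L1/L2 = -/AEH/- → run A
t=25: L0/L1/L2 = -/AEH/- → run A
t=26: L0/L1/L2 = -/EH/- → run E
t=27: L0/L1/L2 = -/EH/- → run E
t=28: L0/L1/L2 = -/EH/- → run E
t=29: L0/L1/L2 = -/EH/- → run E
t=30: L0/L1/L2 = -/H/- → run H
t=31: L0/L1/L2 = -/H/- → run H
t=32: L0/L1/L2 = -/H/- → run H
t=33: L0/L1/L2 = -/H/- → run H
t=34: (idle)
t=35: (idle)
t=36: (idle)
t=37: (idle)
t=38: (idle)
t=39: (idle)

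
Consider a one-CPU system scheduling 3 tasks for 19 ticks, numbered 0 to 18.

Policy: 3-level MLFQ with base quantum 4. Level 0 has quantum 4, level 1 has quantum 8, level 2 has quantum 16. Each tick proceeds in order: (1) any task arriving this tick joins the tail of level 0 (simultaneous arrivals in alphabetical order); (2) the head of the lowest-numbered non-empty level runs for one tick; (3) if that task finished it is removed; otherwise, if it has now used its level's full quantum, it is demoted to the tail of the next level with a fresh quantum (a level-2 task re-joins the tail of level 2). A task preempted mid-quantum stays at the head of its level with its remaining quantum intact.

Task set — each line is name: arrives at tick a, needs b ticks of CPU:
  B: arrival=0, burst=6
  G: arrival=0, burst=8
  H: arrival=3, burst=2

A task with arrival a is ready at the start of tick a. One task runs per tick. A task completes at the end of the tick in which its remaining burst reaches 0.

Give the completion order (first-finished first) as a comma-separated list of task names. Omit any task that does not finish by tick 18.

t=0: L0/L1/L2 = BG/-/- → run B
t=1: L0/L1/L2 = BG/-/- → run B
t=2: L0/L1/L2 = BG/-/- → run B
t=3: L0/L1/L2 = BGH/-/- → run B
t=4: L0/L1/L2 = GH/B/- → run G
t=5: L0/L1/L2 = GH/B/- → run G
t=6: L0/L1/L2 = GH/B/- → run G
t=7: L0/L1/L2 = GH/B/- → run G
t=8: L0/L1/L2 = H/BG/- → run H
t=9: L0/L1/L2 = H/BG/- → run H
t=10: L0/L1/L2 = -/BG/- → run B
t=11: L0/L1/L2 = -/BG/- → run B
t=12: L0/L1/L2 = -/G/- → run G
t=13: L0/L1/L2 = -/G/- → run G
t=14: L0/L1/L2 = -/G/- → run G
t=15: L0/L1/L2 = -/G/- → run G
t=16: (idle)
t=17: (idle)
t=18: (idle)

completion order = H, B, G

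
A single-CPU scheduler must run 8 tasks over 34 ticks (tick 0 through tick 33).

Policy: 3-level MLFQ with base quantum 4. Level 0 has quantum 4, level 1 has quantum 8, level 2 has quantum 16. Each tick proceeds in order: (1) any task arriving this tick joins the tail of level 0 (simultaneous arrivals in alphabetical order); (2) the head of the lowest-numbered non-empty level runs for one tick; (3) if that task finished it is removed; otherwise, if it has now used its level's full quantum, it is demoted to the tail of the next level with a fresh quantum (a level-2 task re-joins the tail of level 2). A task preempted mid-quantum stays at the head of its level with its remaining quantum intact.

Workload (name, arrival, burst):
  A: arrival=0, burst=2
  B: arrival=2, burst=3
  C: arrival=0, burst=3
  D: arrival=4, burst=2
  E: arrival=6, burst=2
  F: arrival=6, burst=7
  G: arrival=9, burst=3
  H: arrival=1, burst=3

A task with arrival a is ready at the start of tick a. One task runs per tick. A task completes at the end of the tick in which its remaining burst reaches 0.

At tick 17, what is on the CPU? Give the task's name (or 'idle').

t=0: L0/L1/L2 = AC/-/- → run A
t=1: L0/L1/L2 = ACH/-/- → run A
t=2: L0/L1/L2 = CHB/-/- → run C
t=3: L0/L1/L2 = CHB/-/- → run C
t=4: L0/L1/L2 = CHBD/-/- → run C
t=5: L0/L1/L2 = HBD/-/- → run H
t=6: L0/L1/L2 = HBDEF/-/- → run H
t=7: L0/L1/L2 = HBDEF/-/- → run H
t=8: L0/L1/L2 = BDEF/-/- → run B
t=9: L0/L1/L2 = BDEFG/-/- → run B
t=10: L0/L1/L2 = BDEFG/-/- → run B
t=11: L0/L1/L2 = DEFG/-/- → run D
t=12: L0/L1/L2 = DEFG/-/- → run D
t=13: L0/L1/L2 = EFG/-/- → run E
t=14: L0/L1/L2 = EFG/-/- → run E
t=15: L0/L1/L2 = FG/-/- → run F
t=16: L0/L1/L2 = FG/-/- → run F
t=17: L0/L1/L2 = FG/-/- → run F
t=18: L0/L1/L2 = FG/-/- → run F
t=19: L0/L1/L2 = G/F/- → run G
t=20: L0/L1/L2 = G/F/- → run G
t=21: L0/L1/L2 = G/F/- → run G
t=22: L0/L1/L2 = -/F/- → run F
t=23: L0/L1/L2 = -/F/- → run F
t=24: L0/L1/L2 = -/F/- → run F
t=25: (idle)
t=26: (idle)
t=27: (idle)
t=28: (idle)
t=29: (idle)
t=30: (idle)
t=31: (idle)
t=32: (idle)
t=33: (idle)

running at tick 17 = F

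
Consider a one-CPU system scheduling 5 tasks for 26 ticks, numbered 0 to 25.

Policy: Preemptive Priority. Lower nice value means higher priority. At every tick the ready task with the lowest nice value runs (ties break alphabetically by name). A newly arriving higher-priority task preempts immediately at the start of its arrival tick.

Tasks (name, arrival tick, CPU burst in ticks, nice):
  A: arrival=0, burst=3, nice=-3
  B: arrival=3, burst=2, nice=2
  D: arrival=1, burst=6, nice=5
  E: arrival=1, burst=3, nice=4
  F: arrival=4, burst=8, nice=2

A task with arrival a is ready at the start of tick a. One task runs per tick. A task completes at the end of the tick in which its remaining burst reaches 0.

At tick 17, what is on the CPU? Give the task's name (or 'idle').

t=0: ready={A} → run A
t=1: ready={A,D,E} → run A
t=2: ready={A,D,E} → run A
t=3: ready={B,D,E} → run B
t=4: ready={B,D,E,F} → run B
t=5: ready={D,E,F} → run F
t=6: ready={D,E,F} → run F
t=7: ready={D,E,F} → run F
t=8: ready={D,E,F} → run F
t=9: ready={D,E,F} → run F
t=10: ready={D,E,F} → run F
t=11: ready={D,E,F} → run F
t=12: ready={D,E,F} → run F
t=13: ready={D,E} → run E
t=14: ready={D,E} → run E
t=15: ready={D,E} → run E
t=16: ready={D} → run D
t=17: ready={D} → run D
t=18: ready={D} → run D
t=19: ready={D} → run D
t=20: ready={D} → run D
t=21: ready={D} → run D
t=22: (idle)
t=23: (idle)
t=24: (idle)
t=25: (idle)

running at tick 17 = D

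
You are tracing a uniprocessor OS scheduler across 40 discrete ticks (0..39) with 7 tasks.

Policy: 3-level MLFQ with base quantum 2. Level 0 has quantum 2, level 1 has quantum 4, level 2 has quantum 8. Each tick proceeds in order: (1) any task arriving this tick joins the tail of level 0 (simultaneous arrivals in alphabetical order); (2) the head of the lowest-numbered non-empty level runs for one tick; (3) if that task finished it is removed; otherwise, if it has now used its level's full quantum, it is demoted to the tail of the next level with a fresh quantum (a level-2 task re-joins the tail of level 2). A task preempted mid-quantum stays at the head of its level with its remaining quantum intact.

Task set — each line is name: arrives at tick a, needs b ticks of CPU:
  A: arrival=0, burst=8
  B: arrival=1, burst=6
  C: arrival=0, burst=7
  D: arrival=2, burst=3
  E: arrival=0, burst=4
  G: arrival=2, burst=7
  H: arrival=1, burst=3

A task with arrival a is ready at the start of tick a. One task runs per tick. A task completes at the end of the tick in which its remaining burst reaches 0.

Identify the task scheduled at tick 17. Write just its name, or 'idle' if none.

t=0: L0/L1/L2 = ACE/-/- → run A
t=1: L0/L1/L2 = ACEBH/-/- → run A
t=2: L0/L1/L2 = CEBHDG/A/- → run C
t=3: L0/L1/L2 = CEBHDG/A/- → run C
t=4: L0/L1/L2 = EBHDG/AC/- → run E
t=5: L0/L1/L2 = EBHDG/AC/- → run E
t=6: L0/L1/L2 = BHDG/ACE/- → run B
t=7: L0/L1/L2 = BHDG/ACE/- → run B
t=8: L0/L1/L2 = HDG/ACEB/- → run H
t=9: L0/L1/L2 = HDG/ACEB/- → run H
t=10: L0/L1/L2 = DG/ACEBH/- → run D
t=11: L0/L1/L2 = DG/ACEBH/- → run D
t=12: L0/L1/L2 = G/ACEBHD/- → run G
t=13: L0/L1/L2 = G/ACEBHD/- → run G
t=14: L0/L1/L2 = -/ACEBHDG/- → run A
t=15: L0/L1/L2 = -/ACEBHDG/- → run A
t=16: L0/L1/L2 = -/ACEBHDG/- → run A
t=17: L0/L1/L2 = -/ACEBHDG/- → run A
t=18: L0/L1/L2 = -/CEBHDG/A → run C
t=19: L0/L1/L2 = -/CEBHDG/A → run C
t=20: L0/L1/L2 = -/CEBHDG/A → run C
t=21: L0/L1/L2 = -/CEBHDG/A → run C
t=22: L0/L1/L2 = -/EBHDG/AC → run E
t=23: L0/L1/L2 = -/EBHDG/AC → run E
t=24: L0/L1/L2 = -/BHDG/AC → run B
t=25: L0/L1/L2 = -/BHDG/AC → run B
t=26: L0/L1/L2 = -/BHDG/AC → run B
t=27: L0/L1/L2 = -/BHDG/AC → run B
t=28: L0/L1/L2 = -/HDG/AC → run H
t=29: L0/L1/L2 = -/DG/AC → run D
t=30: L0/L1/L2 = -/G/AC → run G
t=31: L0/L1/L2 = -/G/AC → run G
t=32: L0/L1/L2 = -/G/AC → run G
t=33: L0/L1/L2 = -/G/AC → run G
t=34: L0/L1/L2 = -/-/ACG → run A
t=35: L0/L1/L2 = -/-/ACG → run A
t=36: L0/L1/L2 = -/-/CG → run C
t=37: L0/L1/L2 = -/-/G → run G
t=38: (idle)
t=39: (idle)

running at tick 17 = A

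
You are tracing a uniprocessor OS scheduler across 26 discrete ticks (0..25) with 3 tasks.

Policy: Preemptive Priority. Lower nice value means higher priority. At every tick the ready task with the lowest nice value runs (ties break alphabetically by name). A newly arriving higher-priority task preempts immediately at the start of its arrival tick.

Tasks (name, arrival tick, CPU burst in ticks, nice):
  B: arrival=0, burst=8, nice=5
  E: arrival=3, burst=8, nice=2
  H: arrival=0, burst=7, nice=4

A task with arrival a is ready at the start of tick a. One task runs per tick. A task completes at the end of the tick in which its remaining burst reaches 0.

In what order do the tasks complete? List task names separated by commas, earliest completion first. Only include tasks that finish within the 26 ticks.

t=0: ready={B,H} → run H
t=1: ready={B,H} → run H
t=2: ready={B,H} → run H
t=3: ready={B,E,H} → run E
t=4: ready={B,E,H} → run E
t=5: ready={B,E,H} → run E
t=6: ready={B,E,H} → run E
t=7: ready={B,E,H} → run E
t=8: ready={B,E,H} → run E
t=9: ready={B,E,H} → run E
t=10: ready={B,E,H} → run E
t=11: ready={B,H} → run H
t=12: ready={B,H} → run H
t=13: ready={B,H} → run H
t=14: ready={B,H} → run H
t=15: ready={B} → run B
t=16: ready={B} → run B
t=17: ready={B} → run B
t=18: ready={B} → run B
t=19: ready={B} → run B
t=20: ready={B} → run B
t=21: ready={B} → run B
t=22: ready={B} → run B
t=23: (idle)
t=24: (idle)
t=25: (idle)

completion order = E, H, B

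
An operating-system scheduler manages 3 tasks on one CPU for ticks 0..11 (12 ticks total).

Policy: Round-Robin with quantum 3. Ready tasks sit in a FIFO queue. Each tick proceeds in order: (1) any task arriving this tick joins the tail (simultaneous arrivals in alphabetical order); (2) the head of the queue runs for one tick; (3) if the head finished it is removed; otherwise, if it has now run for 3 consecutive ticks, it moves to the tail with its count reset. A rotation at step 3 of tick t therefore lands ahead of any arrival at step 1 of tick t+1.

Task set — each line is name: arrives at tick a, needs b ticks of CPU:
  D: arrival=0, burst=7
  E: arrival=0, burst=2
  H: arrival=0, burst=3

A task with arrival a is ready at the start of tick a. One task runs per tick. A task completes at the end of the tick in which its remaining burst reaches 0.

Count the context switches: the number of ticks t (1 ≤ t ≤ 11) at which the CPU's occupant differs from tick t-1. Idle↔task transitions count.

context switches = 3

t=0: queue=[D,E,H] q_used=0 → run D
t=1: queue=[D,E,H] q_used=1 → run D
t=2: queue=[D,E,H] q_used=2 → run D
t=3: queue=[E,H,D] q_used=0 → run E
t=4: queue=[E,H,D] q_used=1 → run E
t=5: queue=[H,D] q_used=0 → run H
t=6: queue=[H,D] q_used=1 → run H
t=7: queue=[H,D] q_used=2 → run H
t=8: queue=[D] q_used=0 → run D
t=9: queue=[D] q_used=1 → run D
t=10: queue=[D] q_used=2 → run D
t=11: queue=[D] q_used=0 → run D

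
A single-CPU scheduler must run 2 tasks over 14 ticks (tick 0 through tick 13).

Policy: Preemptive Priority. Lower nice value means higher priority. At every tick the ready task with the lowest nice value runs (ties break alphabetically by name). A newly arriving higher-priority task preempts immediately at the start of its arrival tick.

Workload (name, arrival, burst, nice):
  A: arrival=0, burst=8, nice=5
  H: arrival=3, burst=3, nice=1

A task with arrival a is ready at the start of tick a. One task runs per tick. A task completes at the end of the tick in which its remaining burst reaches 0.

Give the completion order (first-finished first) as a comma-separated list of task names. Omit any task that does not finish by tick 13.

completion order = H, A

t=0: ready={A} → run A
t=1: ready={A} → run A
t=2: ready={A} → run A
t=3: ready={A,H} → run H
t=4: ready={A,H} → run H
t=5: ready={A,H} → run H
t=6: ready={A} → run A
t=7: ready={A} → run A
t=8: ready={A} → run A
t=9: ready={A} → run A
t=10: ready={A} → run A
t=11: (idle)
t=12: (idle)
t=13: (idle)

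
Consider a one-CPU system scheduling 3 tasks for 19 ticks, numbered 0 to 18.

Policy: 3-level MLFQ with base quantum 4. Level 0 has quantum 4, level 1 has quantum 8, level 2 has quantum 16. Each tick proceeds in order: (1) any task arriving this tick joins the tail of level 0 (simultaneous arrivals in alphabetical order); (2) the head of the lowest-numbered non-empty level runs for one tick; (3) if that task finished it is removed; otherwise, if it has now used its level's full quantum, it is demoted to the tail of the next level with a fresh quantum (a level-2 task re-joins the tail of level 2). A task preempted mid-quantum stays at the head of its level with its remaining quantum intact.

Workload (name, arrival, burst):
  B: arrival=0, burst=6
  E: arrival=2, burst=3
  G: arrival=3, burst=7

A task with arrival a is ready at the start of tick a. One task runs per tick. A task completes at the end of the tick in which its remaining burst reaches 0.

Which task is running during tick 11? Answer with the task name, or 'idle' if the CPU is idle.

t=0: L0/L1/L2 = B/-/- → run B
t=1: L0/L1/L2 = B/-/- → run B
t=2: L0/L1/L2 = BE/-/- → run B
t=3: L0/L1/L2 = BEG/-/- → run B
t=4: L0/L1/L2 = EG/B/- → run E
t=5: L0/L1/L2 = EG/B/- → run E
t=6: L0/L1/L2 = EG/B/- → run E
t=7: L0/L1/L2 = G/B/- → run G
t=8: L0/L1/L2 = G/B/- → run G
t=9: L0/L1/L2 = G/B/- → run G
t=10: L0/L1/L2 = G/B/- → run G
t=11: L0/L1/L2 = -/BG/- → run B
t=12: L0/L1/L2 = -/BG/- → run B
t=13: L0/L1/L2 = -/G/- → run G
t=14: L0/L1/L2 = -/G/- → run G
t=15: L0/L1/L2 = -/G/- → run G
t=16: (idle)
t=17: (idle)
t=18: (idle)

running at tick 11 = B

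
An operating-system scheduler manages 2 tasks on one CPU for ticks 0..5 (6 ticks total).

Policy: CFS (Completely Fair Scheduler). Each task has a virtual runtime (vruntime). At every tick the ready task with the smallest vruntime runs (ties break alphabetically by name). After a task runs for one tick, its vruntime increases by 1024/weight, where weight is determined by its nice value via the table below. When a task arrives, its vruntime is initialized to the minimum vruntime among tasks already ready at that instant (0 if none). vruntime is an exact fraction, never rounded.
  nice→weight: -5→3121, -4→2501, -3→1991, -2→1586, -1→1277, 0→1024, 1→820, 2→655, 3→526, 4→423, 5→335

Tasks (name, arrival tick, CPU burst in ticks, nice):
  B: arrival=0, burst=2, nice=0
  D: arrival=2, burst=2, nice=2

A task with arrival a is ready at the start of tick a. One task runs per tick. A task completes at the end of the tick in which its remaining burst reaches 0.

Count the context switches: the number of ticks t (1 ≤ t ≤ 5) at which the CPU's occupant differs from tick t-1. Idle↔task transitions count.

context switches = 2

t=0: vr[B=0] → run B
t=1: vr[B=1] → run B
t=2: vr[D=0] → run D
t=3: vr[D=1024/655] → run D
t=4: (idle)
t=5: (idle)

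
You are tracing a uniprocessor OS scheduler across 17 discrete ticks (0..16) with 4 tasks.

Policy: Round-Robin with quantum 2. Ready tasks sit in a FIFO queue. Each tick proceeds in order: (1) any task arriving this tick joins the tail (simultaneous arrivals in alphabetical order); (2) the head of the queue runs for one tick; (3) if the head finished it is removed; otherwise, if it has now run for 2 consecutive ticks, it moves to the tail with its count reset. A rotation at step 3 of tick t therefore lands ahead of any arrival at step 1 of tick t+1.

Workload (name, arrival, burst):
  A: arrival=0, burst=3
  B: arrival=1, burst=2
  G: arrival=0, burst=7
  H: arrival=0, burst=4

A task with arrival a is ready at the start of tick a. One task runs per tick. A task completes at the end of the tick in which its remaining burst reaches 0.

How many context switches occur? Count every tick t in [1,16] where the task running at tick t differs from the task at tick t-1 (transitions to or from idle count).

t=0: queue=[A,G,H] q_used=0 → run A
t=1: queue=[A,G,H,B] q_used=1 → run A
t=2: queue=[G,H,B,A] q_used=0 → run G
t=3: queue=[G,H,B,A] q_used=1 → run G
t=4: queue=[H,B,A,G] q_used=0 → run H
t=5: queue=[H,B,A,G] q_used=1 → run H
t=6: queue=[B,A,G,H] q_used=0 → run B
t=7: queue=[B,A,G,H] q_used=1 → run B
t=8: queue=[A,G,H] q_used=0 → run A
t=9: queue=[G,H] q_used=0 → run G
t=10: queue=[G,H] q_used=1 → run G
t=11: queue=[H,G] q_used=0 → run H
t=12: queue=[H,G] q_used=1 → run H
t=13: queue=[G] q_used=0 → run G
t=14: queue=[G] q_used=1 → run G
t=15: queue=[G] q_used=0 → run G
t=16: (idle)

context switches = 8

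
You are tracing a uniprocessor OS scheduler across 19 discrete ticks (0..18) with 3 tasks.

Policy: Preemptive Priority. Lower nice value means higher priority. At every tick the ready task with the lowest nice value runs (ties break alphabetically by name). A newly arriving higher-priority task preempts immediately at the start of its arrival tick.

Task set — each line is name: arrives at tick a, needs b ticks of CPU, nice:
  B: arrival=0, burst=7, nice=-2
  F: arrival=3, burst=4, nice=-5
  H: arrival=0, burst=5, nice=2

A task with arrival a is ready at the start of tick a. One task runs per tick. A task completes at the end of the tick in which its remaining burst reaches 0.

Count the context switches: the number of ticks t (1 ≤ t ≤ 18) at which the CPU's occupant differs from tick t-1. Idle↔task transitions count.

t=0: ready={B,H} → run B
t=1: ready={B,H} → run B
t=2: ready={B,H} → run B
t=3: ready={B,F,H} → run F
t=4: ready={B,F,H} → run F
t=5: ready={B,F,H} → run F
t=6: ready={B,F,H} → run F
t=7: ready={B,H} → run B
t=8: ready={B,H} → run B
t=9: ready={B,H} → run B
t=10: ready={B,H} → run B
t=11: ready={H} → run H
t=12: ready={H} → run H
t=13: ready={H} → run H
t=14: ready={H} → run H
t=15: ready={H} → run H
t=16: (idle)
t=17: (idle)
t=18: (idle)

context switches = 4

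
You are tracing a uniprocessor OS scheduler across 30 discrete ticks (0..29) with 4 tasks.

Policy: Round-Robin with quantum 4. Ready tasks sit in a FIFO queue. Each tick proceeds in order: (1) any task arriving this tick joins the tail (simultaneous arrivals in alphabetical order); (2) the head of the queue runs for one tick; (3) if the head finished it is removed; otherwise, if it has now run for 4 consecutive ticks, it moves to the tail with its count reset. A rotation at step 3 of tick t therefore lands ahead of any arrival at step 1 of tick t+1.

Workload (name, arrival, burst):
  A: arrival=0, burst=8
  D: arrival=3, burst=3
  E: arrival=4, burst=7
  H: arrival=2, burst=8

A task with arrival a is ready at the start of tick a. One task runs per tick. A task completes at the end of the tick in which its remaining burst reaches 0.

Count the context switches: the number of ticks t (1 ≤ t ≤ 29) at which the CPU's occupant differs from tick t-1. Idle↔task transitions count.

t=0: queue=[A] q_used=0 → run A
t=1: queue=[A] q_used=1 → run A
t=2: queue=[A,H] q_used=2 → run A
t=3: queue=[A,H,D] q_used=3 → run A
t=4: queue=[H,D,A,E] q_used=0 → run H
t=5: queue=[H,D,A,E] q_used=1 → run H
t=6: queue=[H,D,A,E] q_used=2 → run H
t=7: queue=[H,D,A,E] q_used=3 → run H
t=8: queue=[D,A,E,H] q_used=0 → run D
t=9: queue=[D,A,E,H] q_used=1 → run D
t=10: queue=[D,A,E,H] q_used=2 → run D
t=11: queue=[A,E,H] q_used=0 → run A
t=12: queue=[A,E,H] q_used=1 → run A
t=13: queue=[A,E,H] q_used=2 → run A
t=14: queue=[A,E,H] q_used=3 → run A
t=15: queue=[E,H] q_used=0 → run E
t=16: queue=[E,H] q_used=1 → run E
t=17: queue=[E,H] q_used=2 → run E
t=18: queue=[E,H] q_used=3 → run E
t=19: queue=[H,E] q_used=0 → run H
t=20: queue=[H,E] q_used=1 → run H
t=21: queue=[H,E] q_used=2 → run H
t=22: queue=[H,E] q_used=3 → run H
t=23: queue=[E] q_used=0 → run E
t=24: queue=[E] q_used=1 → run E
t=25: queue=[E] q_used=2 → run E
t=26: (idle)
t=27: (idle)
t=28: (idle)
t=29: (idle)

context switches = 7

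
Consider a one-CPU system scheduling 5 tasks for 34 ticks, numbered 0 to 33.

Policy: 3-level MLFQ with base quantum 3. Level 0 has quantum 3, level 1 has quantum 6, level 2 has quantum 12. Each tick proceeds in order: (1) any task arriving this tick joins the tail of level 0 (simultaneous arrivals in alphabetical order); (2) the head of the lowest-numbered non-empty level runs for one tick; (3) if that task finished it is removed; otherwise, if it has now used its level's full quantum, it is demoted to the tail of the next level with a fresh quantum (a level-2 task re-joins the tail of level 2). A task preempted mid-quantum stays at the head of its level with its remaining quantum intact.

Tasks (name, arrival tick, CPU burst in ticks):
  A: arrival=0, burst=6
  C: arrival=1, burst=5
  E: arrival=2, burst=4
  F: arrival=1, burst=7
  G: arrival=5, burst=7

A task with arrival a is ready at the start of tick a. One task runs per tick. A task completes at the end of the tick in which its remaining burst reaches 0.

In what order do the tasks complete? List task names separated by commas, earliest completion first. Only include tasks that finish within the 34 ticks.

t=0: L0/L1/L2 = A/-/- → run A
t=1: L0/L1/L2 = ACF/-/- → run A
t=2: L0/L1/L2 = ACFE/-/- → run A
t=3: L0/L1/L2 = CFE/A/- → run C
t=4: L0/L1/L2 = CFE/A/- → run C
t=5: L0/L1/L2 = CFEG/A/- → run C
t=6: L0/L1/L2 = FEG/AC/- → run F
t=7: L0/L1/L2 = FEG/AC/- → run F
t=8: L0/L1/L2 = FEG/AC/- → run F
t=9: L0/L1/L2 = EG/ACF/- → run E
t=10: L0/L1/L2 = EG/ACF/- → run E
t=11: L0/L1/L2 = EG/ACF/- → run E
t=12: L0/L1/L2 = G/ACFE/- → run G
t=13: L0/L1/L2 = G/ACFE/- → run G
t=14: L0/L1/L2 = G/ACFE/- → run G
t=15: L0/L1/L2 = -/ACFEG/- → run A
t=16: L0/L1/L2 = -/ACFEG/- → run A
t=17: L0/L1/L2 = -/ACFEG/- → run A
t=18: L0/L1/L2 = -/CFEG/- → run C
t=19: L0/L1/L2 = -/CFEG/- → run C
t=20: L0/L1/L2 = -/FEG/- → run F
t=21: L0/L1/L2 = -/FEG/- → run F
t=22: L0/L1/L2 = -/FEG/- → run F
t=23: L0/L1/L2 = -/FEG/- → run F
t=24: L0/L1/L2 = -/EG/- → run E
t=25: L0/L1/L2 = -/G/- → run G
t=26: L0/L1/L2 = -/G/- → run G
t=27: L0/L1/L2 = -/G/- → run G
t=28: L0/L1/L2 = -/G/- → run G
t=29: (idle)
t=30: (idle)
t=31: (idle)
t=32: (idle)
t=33: (idle)

completion order = A, C, F, E, G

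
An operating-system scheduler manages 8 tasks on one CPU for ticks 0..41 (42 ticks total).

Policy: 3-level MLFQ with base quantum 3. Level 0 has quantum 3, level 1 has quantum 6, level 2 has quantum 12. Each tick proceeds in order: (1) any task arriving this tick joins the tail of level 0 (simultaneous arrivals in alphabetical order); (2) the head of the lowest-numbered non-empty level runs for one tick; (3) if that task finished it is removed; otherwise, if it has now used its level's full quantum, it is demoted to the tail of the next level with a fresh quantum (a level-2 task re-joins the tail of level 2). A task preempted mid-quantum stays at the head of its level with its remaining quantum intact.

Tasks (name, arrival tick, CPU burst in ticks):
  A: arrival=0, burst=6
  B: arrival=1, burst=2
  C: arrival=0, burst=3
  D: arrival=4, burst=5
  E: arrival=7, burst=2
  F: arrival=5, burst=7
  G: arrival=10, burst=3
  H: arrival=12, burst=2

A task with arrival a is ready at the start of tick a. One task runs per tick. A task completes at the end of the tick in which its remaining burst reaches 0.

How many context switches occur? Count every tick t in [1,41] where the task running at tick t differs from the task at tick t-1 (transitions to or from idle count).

context switches = 11

t=0: L0/L1/L2 = AC/-/- → run A
t=1: L0/L1/L2 = ACB/-/- → run A
t=2: L0/L1/L2 = ACB/-/- → run A
t=3: L0/L1/L2 = CB/A/- → run C
t=4: L0/L1/L2 = CBD/A/- → run C
t=5: L0/L1/L2 = CBDF/A/- → run C
t=6: L0/L1/L2 = BDF/A/- → run B
t=7: L0/L1/L2 = BDFE/A/- → run B
t=8: L0/L1/L2 = DFE/A/- → run D
t=9: L0/L1/L2 = DFE/A/- → run D
t=10: L0/L1/L2 = DFEG/A/- → run D
t=11: L0/L1/L2 = FEG/AD/- → run F
t=12: L0/L1/L2 = FEGH/AD/- → run F
t=13: L0/L1/L2 = FEGH/AD/- → run F
t=14: L0/L1/L2 = EGH/ADF/- → run E
t=15: L0/L1/L2 = EGH/ADF/- → run E
t=16: L0/L1/L2 = GH/ADF/- → run G
t=17: L0/L1/L2 = GH/ADF/- → run G
t=18: L0/L1/L2 = GH/ADF/- → run G
t=19: L0/L1/L2 = H/ADF/- → run H
t=20: L0/L1/L2 = H/ADF/- → run H
t=21: L0/L1/L2 = -/ADF/- → run A
t=22: L0/L1/L2 = -/ADF/- → run A
t=23: L0/L1/L2 = -/ADF/- → run A
t=24: L0/L1/L2 = -/DF/- → run D
t=25: L0/L1/L2 = -/DF/- → run D
t=26: L0/L1/L2 = -/F/- → run F
t=27: L0/L1/L2 = -/F/- → run F
t=28: L0/L1/L2 = -/F/- → run F
t=29: L0/L1/L2 = -/F/- → run F
t=30: (idle)
t=31: (idle)
t=32: (idle)
t=33: (idle)
t=34: (idle)
t=35: (idle)
t=36: (idle)
t=37: (idle)
t=38: (idle)
t=39: (idle)
t=40: (idle)
t=41: (idle)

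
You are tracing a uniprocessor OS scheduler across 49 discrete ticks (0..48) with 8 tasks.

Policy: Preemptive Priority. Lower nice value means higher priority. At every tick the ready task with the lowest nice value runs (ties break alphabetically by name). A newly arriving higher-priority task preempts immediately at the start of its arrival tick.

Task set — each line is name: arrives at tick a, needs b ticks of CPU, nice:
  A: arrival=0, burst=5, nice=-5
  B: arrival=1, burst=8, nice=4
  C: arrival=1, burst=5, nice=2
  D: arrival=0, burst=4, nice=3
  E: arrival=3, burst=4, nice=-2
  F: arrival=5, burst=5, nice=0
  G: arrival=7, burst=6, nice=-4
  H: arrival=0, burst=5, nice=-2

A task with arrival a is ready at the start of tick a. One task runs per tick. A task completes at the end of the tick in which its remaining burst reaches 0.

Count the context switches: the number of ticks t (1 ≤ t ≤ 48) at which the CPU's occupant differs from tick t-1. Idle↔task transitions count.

context switches = 9

t=0: ready={A,D,H} → run A
t=1: ready={A,B,C,D,H} → run A
t=2: ready={A,B,C,D,H} → run A
t=3: ready={A,B,C,D,E,H} → run A
t=4: ready={A,B,C,D,E,H} → run A
t=5: ready={B,C,D,E,F,H} → run E
t=6: ready={B,C,D,E,F,H} → run E
t=7: ready={B,C,D,E,F,G,H} → run G
t=8: ready={B,C,D,E,F,G,H} → run G
t=9: ready={B,C,D,E,F,G,H} → run G
t=10: ready={B,C,D,E,F,G,H} → run G
t=11: ready={B,C,D,E,F,G,H} → run G
t=12: ready={B,C,D,E,F,G,H} → run G
t=13: ready={B,C,D,E,F,H} → run E
t=14: ready={B,C,D,E,F,H} → run E
t=15: ready={B,C,D,F,H} → run H
t=16: ready={B,C,D,F,H} → run H
t=17: ready={B,C,D,F,H} → run H
t=18: ready={B,C,D,F,H} → run H
t=19: ready={B,C,D,F,H} → run H
t=20: ready={B,C,D,F} → run F
t=21: ready={B,C,D,F} → run F
t=22: ready={B,C,D,F} → run F
t=23: ready={B,C,D,F} → run F
t=24: ready={B,C,D,F} → run F
t=25: ready={B,C,D} → run C
t=26: ready={B,C,D} → run C
t=27: ready={B,C,D} → run C
t=28: ready={B,C,D} → run C
t=29: ready={B,C,D} → run C
t=30: ready={B,D} → run D
t=31: ready={B,D} → run D
t=32: ready={B,D} → run D
t=33: ready={B,D} → run D
t=34: ready={B} → run B
t=35: ready={B} → run B
t=36: ready={B} → run B
t=37: ready={B} → run B
t=38: ready={B} → run B
t=39: ready={B} → run B
t=40: ready={B} → run B
t=41: ready={B} → run B
t=42: (idle)
t=43: (idle)
t=44: (idle)
t=45: (idle)
t=46: (idle)
t=47: (idle)
t=48: (idle)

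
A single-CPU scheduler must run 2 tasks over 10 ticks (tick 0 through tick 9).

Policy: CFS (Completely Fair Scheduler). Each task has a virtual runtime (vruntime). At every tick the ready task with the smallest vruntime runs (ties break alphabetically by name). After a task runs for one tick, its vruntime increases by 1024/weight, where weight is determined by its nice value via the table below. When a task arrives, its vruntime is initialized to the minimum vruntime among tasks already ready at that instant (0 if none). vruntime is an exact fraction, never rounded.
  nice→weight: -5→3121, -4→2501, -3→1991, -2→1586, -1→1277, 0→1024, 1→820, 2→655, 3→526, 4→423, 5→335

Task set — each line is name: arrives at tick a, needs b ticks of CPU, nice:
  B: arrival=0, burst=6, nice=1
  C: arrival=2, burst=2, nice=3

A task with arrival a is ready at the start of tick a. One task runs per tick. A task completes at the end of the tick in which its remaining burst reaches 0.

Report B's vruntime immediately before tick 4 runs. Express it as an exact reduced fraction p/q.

t=0: vr[B=0] → run B
t=1: vr[B=256/205] → run B
t=2: vr[B=512/205 C=512/205] → run B
t=3: vr[B=768/205 C=512/205] → run C
t=4: vr[B=768/205 C=239616/53915] → run B
t=5: vr[B=1024/205 C=239616/53915] → run C
t=6: vr[B=1024/205] → run B
t=7: vr[B=256/41] → run B
t=8: (idle)
t=9: (idle)

vruntime(B, start of tick 4) = 768/205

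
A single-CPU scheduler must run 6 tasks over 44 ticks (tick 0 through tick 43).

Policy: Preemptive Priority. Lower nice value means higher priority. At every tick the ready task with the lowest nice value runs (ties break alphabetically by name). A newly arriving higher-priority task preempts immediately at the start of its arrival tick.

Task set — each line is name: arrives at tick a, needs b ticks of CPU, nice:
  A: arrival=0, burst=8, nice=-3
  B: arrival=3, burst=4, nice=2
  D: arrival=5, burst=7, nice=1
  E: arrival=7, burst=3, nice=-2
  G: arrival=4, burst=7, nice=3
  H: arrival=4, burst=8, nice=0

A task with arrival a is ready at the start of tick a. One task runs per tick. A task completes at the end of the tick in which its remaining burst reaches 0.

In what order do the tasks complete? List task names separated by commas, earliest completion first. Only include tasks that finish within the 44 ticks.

completion order = A, E, H, D, B, G

t=0: ready={A} → run A
t=1: ready={A} → run A
t=2: ready={A} → run A
t=3: ready={A,B} → run A
t=4: ready={A,B,G,H} → run A
t=5: ready={A,B,D,G,H} → run A
t=6: ready={A,B,D,G,H} → run A
t=7: ready={A,B,D,E,G,H} → run A
t=8: ready={B,D,E,G,H} → run E
t=9: ready={B,D,E,G,H} → run E
t=10: ready={B,D,E,G,H} → run E
t=11: ready={B,D,G,H} → run H
t=12: ready={B,D,G,H} → run H
t=13: ready={B,D,G,H} → run H
t=14: ready={B,D,G,H} → run H
t=15: ready={B,D,G,H} → run H
t=16: ready={B,D,G,H} → run H
t=17: ready={B,D,G,H} → run H
t=18: ready={B,D,G,H} → run H
t=19: ready={B,D,G} → run D
t=20: ready={B,D,G} → run D
t=21: ready={B,D,G} → run D
t=22: ready={B,D,G} → run D
t=23: ready={B,D,G} → run D
t=24: ready={B,D,G} → run D
t=25: ready={B,D,G} → run D
t=26: ready={B,G} → run B
t=27: ready={B,G} → run B
t=28: ready={B,G} → run B
t=29: ready={B,G} → run B
t=30: ready={G} → run G
t=31: ready={G} → run G
t=32: ready={G} → run G
t=33: ready={G} → run G
t=34: ready={G} → run G
t=35: ready={G} → run G
t=36: ready={G} → run G
t=37: (idle)
t=38: (idle)
t=39: (idle)
t=40: (idle)
t=41: (idle)
t=42: (idle)
t=43: (idle)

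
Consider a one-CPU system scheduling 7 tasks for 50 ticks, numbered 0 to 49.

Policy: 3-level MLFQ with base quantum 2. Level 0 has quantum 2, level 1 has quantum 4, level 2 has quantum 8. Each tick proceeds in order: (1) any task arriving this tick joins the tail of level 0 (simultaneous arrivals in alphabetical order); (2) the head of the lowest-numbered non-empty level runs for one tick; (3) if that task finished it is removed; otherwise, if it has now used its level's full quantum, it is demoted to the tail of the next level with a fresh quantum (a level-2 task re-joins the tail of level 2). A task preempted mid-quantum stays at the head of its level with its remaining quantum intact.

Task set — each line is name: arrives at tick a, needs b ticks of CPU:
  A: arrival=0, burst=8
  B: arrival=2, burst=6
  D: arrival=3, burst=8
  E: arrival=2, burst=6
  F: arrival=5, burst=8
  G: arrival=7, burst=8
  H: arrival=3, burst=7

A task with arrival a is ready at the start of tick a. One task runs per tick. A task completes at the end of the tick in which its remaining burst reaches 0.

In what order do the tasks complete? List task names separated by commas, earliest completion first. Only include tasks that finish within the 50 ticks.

completion order = B, E, A, D, H, F

t=0: L0/L1/L2 = A/-/- → run A
t=1: L0/L1/L2 = A/-/- → run A
t=2: L0/L1/L2 = BE/A/- → run B
t=3: L0/L1/L2 = BEDH/A/- → run B
t=4: L0/L1/L2 = EDH/AB/- → run E
t=5: L0/L1/L2 = EDHF/AB/- → run E
t=6: L0/L1/L2 = DHF/ABE/- → run D
t=7: L0/L1/L2 = DHFG/ABE/- → run D
t=8: L0/L1/L2 = HFG/ABED/- → run H
t=9: L0/L1/L2 = HFG/ABED/- → run H
t=10: L0/L1/L2 = FG/ABEDH/- → run F
t=11: L0/L1/L2 = FG/ABEDH/- → run F
t=12: L0/L1/L2 = G/ABEDHF/- → run G
t=13: L0/L1/L2 = G/ABEDHF/- → run G
t=14: L0/L1/L2 = -/ABEDHFG/- → run A
t=15: L0/L1/L2 = -/ABEDHFG/- → run A
t=16: L0/L1/L2 = -/ABEDHFG/- → run A
t=17: L0/L1/L2 = -/ABEDHFG/- → run A
t=18: L0/L1/L2 = -/BEDHFG/A → run B
t=19: L0/L1/L2 = -/BEDHFG/A → run B
t=20: L0/L1/L2 = -/BEDHFG/A → run B
t=21: L0/L1/L2 = -/BEDHFG/A → run B
t=22: L0/L1/L2 = -/EDHFG/A → run E
t=23: L0/L1/L2 = -/EDHFG/A → run E
t=24: L0/L1/L2 = -/EDHFG/A → run E
t=25: L0/L1/L2 = -/EDHFG/A → run E
t=26: L0/L1/L2 = -/DHFG/A → run D
t=27: L0/L1/L2 = -/DHFG/A → run D
t=28: L0/L1/L2 = -/DHFG/A → run D
t=29: L0/L1/L2 = -/DHFG/A → run D
t=30: L0/L1/L2 = -/HFG/AD → run H
t=31: L0/L1/L2 = -/HFG/AD → run H
t=32: L0/L1/L2 = -/HFG/AD → run H
t=33: L0/L1/L2 = -/HFG/AD → run H
t=34: L0/L1/L2 = -/FG/ADH → run F
t=35: L0/L1/L2 = -/FG/ADH → run F
t=36: L0/L1/L2 = -/FG/ADH → run F
t=37: L0/L1/L2 = -/FG/ADH → run F
t=38: L0/L1/L2 = -/G/ADHF → run G
t=39: L0/L1/L2 = -/G/ADHF → run G
t=40: L0/L1/L2 = -/G/ADHF → run G
t=41: L0/L1/L2 = -/G/ADHF → run G
t=42: L0/L1/L2 = -/-/ADHFG → run A
t=43: L0/L1/L2 = -/-/ADHFG → run A
t=44: L0/L1/L2 = -/-/DHFG → run D
t=45: L0/L1/L2 = -/-/DHFG → run D
t=46: L0/L1/L2 = -/-/HFG → run H
t=47: L0/L1/L2 = -/-/FG → run F
t=48: L0/L1/L2 = -/-/FG → run F
t=49: L0/L1/L2 = -/-/G → run G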